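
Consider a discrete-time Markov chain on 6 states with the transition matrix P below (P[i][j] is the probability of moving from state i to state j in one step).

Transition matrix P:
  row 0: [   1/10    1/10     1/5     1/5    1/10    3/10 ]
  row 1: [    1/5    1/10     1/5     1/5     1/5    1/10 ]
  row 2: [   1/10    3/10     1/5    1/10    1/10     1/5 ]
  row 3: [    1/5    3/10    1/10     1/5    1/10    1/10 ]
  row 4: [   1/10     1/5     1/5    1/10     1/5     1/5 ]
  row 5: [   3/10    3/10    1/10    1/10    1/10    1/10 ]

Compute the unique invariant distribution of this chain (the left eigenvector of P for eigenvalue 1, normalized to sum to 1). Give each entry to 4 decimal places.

Balance equations π_j = Σ_i π_i·P[i][j]:
  π_0 = 1/10·π_0 + 1/5·π_1 + 1/10·π_2 + 1/5·π_3 + 1/10·π_4 + 3/10·π_5
  π_1 = 1/10·π_0 + 1/10·π_1 + 3/10·π_2 + 3/10·π_3 + 1/5·π_4 + 3/10·π_5
  π_2 = 1/5·π_0 + 1/5·π_1 + 1/5·π_2 + 1/10·π_3 + 1/5·π_4 + 1/10·π_5
  π_3 = 1/5·π_0 + 1/5·π_1 + 1/10·π_2 + 1/5·π_3 + 1/10·π_4 + 1/10·π_5
  π_4 = 1/10·π_0 + 1/5·π_1 + 1/10·π_2 + 1/10·π_3 + 1/5·π_4 + 1/10·π_5
  normalize: π_0 + π_1 + π_2 + π_3 + π_4 + π_5 = 1
Solving the linear system gives exactly π = [2004/11843, 2494/11843, 5978/35529, 419/2733, 1593/11843, 5831/35529].

π = [0.1692, 0.2106, 0.1683, 0.1533, 0.1345, 0.1641]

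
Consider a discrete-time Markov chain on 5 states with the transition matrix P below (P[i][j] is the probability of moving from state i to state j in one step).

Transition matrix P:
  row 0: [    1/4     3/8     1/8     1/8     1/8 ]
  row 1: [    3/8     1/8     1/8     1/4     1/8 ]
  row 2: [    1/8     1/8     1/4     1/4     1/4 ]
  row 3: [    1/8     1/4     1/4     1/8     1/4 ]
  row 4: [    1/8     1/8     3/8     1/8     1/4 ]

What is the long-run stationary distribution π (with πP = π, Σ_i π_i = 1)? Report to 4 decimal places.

π = [0.1991, 0.1970, 0.2255, 0.1778, 0.2005]

Balance equations π_j = Σ_i π_i·P[i][j]:
  π_0 = 1/4·π_0 + 3/8·π_1 + 1/8·π_2 + 1/8·π_3 + 1/8·π_4
  π_1 = 3/8·π_0 + 1/8·π_1 + 1/8·π_2 + 1/4·π_3 + 1/8·π_4
  π_2 = 1/8·π_0 + 1/8·π_1 + 1/4·π_2 + 1/4·π_3 + 3/8·π_4
  π_3 = 1/8·π_0 + 1/4·π_1 + 1/4·π_2 + 1/8·π_3 + 1/8·π_4
  normalize: π_0 + π_1 + π_2 + π_3 + π_4 = 1
Solving the linear system gives exactly π = [747/3751, 739/3751, 846/3751, 667/3751, 752/3751].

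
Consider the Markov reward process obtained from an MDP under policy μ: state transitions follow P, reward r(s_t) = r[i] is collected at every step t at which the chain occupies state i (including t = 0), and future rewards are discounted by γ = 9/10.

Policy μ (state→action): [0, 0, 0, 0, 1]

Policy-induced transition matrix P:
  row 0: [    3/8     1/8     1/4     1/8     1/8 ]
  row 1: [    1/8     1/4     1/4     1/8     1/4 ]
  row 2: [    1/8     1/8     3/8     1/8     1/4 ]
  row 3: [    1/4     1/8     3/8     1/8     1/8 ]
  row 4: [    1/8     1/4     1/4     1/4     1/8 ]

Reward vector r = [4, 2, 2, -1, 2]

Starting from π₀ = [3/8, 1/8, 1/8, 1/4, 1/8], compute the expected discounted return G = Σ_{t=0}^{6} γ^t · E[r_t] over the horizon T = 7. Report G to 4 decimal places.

t=0: π = [0.3750, 0.1250, 0.1250, 0.2500, 0.1250], E[r] = 2.0000, γ^t·E[r] = 2.000000, running G = 2.000000
t=1: π = [0.2500, 0.1563, 0.2969, 0.1406, 0.1563], E[r] = 2.0781, γ^t·E[r] = 1.870313, running G = 3.870313
t=2: π = [0.2051, 0.1641, 0.3047, 0.1445, 0.1816], E[r] = 1.9766, γ^t·E[r] = 1.601016, running G = 5.471328
t=3: π = [0.1943, 0.1682, 0.3062, 0.1477, 0.1836], E[r] = 1.9456, γ^t·E[r] = 1.418311, running G = 6.889639
t=4: π = [0.1920, 0.1690, 0.3067, 0.1479, 0.1843], E[r] = 1.9402, γ^t·E[r] = 1.272996, running G = 8.162635
t=5: π = [0.1915, 0.1692, 0.3068, 0.1480, 0.1845], E[r] = 1.9389, γ^t·E[r] = 1.144901, running G = 9.307536
t=6: π = [0.1914, 0.1692, 0.3069, 0.1481, 0.1845], E[r] = 1.9386, γ^t·E[r] = 1.030245, running G = 10.337781

G = 10.3378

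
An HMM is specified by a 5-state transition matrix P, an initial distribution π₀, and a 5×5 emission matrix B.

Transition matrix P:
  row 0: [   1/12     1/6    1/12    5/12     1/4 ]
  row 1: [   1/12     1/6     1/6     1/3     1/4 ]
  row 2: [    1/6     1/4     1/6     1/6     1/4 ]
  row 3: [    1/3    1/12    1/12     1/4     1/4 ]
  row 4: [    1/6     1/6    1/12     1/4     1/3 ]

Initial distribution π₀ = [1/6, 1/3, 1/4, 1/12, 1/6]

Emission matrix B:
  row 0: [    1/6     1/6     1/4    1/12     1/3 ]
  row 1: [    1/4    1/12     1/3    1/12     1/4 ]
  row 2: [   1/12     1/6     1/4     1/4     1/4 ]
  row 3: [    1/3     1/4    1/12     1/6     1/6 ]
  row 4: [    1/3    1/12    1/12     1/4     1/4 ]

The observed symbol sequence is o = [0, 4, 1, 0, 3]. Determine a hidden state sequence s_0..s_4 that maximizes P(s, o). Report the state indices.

t=0: δ = [2.778e-02, 8.333e-02, 2.083e-02, 2.778e-02, 5.556e-02]  (obs o_0=0)
t=1: δ = [3.086e-03, 3.472e-03, 3.472e-03, 4.630e-03, 5.208e-03]  ψ = [3, 1, 1, 1, 1]  (obs o_1=4)
t=2: δ = [2.572e-04, 7.234e-05, 9.645e-05, 3.255e-04, 1.447e-04]  ψ = [3, 2, 1, 4, 4]  (obs o_2=1)
t=3: δ = [1.808e-05, 1.072e-05, 2.261e-06, 3.572e-05, 2.713e-05]  ψ = [3, 0, 3, 0, 3]  (obs o_3=0)
t=4: δ = [9.923e-07, 3.768e-07, 7.442e-07, 1.488e-06, 2.261e-06]  ψ = [3, 4, 3, 3, 4]  (obs o_4=3)
backtrack: best end state = 4; path = [1, 4, 3, 4, 4]

path = [1, 4, 3, 4, 4]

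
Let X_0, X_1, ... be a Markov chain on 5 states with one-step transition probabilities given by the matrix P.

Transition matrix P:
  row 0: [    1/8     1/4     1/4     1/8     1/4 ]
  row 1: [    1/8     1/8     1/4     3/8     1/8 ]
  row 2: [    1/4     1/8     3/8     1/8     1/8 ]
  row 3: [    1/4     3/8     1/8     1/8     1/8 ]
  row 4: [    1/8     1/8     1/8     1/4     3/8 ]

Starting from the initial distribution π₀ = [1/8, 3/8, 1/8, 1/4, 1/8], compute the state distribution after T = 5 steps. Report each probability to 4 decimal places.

t=0: π = [0.1250, 0.3750, 0.1250, 0.2500, 0.1250]
t=1: π = [0.1719, 0.2031, 0.2188, 0.2344, 0.1719]
t=2: π = [0.1816, 0.2051, 0.2266, 0.1973, 0.1895]
t=3: π = [0.1780, 0.1970, 0.2300, 0.2000, 0.1951]
t=4: π = [0.1787, 0.1972, 0.2294, 0.1986, 0.1960]
t=5: π = [0.1785, 0.1970, 0.2293, 0.1988, 0.1963]

π = [0.1785, 0.1970, 0.2293, 0.1988, 0.1963]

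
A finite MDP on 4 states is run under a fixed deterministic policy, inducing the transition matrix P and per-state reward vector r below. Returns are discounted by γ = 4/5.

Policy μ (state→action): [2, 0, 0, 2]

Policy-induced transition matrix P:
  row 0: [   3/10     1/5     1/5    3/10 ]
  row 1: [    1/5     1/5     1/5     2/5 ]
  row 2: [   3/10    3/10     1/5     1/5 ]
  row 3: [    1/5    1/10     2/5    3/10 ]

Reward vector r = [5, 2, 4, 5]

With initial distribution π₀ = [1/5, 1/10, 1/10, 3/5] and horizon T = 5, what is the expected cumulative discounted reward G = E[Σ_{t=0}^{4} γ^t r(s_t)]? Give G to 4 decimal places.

t=0: π = [0.2000, 0.1000, 0.1000, 0.6000], E[r] = 4.6000, γ^t·E[r] = 4.600000, running G = 4.600000
t=1: π = [0.2300, 0.1500, 0.3200, 0.3000], E[r] = 4.2300, γ^t·E[r] = 3.384000, running G = 7.984000
t=2: π = [0.2550, 0.2020, 0.2600, 0.2830], E[r] = 4.1340, γ^t·E[r] = 2.645760, running G = 10.629760
t=3: π = [0.2515, 0.1977, 0.2566, 0.2942], E[r] = 4.1503, γ^t·E[r] = 2.124954, running G = 12.754714
t=4: π = [0.2508, 0.1962, 0.2588, 0.2941], E[r] = 4.1524, γ^t·E[r] = 1.700839, running G = 14.455553

G = 14.4556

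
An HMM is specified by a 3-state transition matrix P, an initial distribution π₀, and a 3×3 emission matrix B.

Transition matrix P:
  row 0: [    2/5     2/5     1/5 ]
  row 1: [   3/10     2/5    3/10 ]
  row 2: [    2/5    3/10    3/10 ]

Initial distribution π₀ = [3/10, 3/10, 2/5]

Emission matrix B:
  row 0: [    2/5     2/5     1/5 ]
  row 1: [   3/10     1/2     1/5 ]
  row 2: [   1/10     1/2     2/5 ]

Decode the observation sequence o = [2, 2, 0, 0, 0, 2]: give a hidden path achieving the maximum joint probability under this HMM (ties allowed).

t=0: δ = [6.000e-02, 6.000e-02, 1.600e-01]  (obs o_0=2)
t=1: δ = [1.280e-02, 9.600e-03, 1.920e-02]  ψ = [2, 2, 2]  (obs o_1=2)
t=2: δ = [3.072e-03, 1.728e-03, 5.760e-04]  ψ = [2, 2, 2]  (obs o_2=0)
t=3: δ = [4.915e-04, 3.686e-04, 6.144e-05]  ψ = [0, 0, 0]  (obs o_3=0)
t=4: δ = [7.864e-05, 5.898e-05, 1.106e-05]  ψ = [0, 0, 1]  (obs o_4=0)
t=5: δ = [6.291e-06, 6.291e-06, 7.078e-06]  ψ = [0, 0, 1]  (obs o_5=2)
backtrack: best end state = 2; path = [2, 2, 0, 0, 1, 2]

path = [2, 2, 0, 0, 1, 2]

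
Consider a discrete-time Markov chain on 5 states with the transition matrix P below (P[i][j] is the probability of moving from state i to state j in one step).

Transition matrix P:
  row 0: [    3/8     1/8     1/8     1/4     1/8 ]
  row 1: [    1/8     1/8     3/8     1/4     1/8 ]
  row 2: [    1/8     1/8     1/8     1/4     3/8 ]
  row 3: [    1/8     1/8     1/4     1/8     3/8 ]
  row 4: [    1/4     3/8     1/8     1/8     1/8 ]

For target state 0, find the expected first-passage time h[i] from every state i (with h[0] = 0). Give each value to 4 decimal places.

First-step conditioning: h[0] = 0; for i ≠ 0, h[i] = 1 + Σ_k P[i][k]·h[k].
  h[1] = 1 + 1/8·h[1] + 3/8·h[2] + 1/4·h[3] + 1/8·h[4]
  h[2] = 1 + 1/8·h[1] + 1/8·h[2] + 1/4·h[3] + 3/8·h[4]
  h[3] = 1 + 1/8·h[1] + 1/4·h[2] + 1/8·h[3] + 3/8·h[4]
  h[4] = 1 + 3/8·h[1] + 1/8·h[2] + 1/8·h[3] + 1/8·h[4]
Solving the 4×4 linear system over states ≠ 0 gives exactly h = [0, 344/53, 336/53, 336/53, 304/53] (h[0] = 0 is the target).

h = [0.0000, 6.4906, 6.3396, 6.3396, 5.7358]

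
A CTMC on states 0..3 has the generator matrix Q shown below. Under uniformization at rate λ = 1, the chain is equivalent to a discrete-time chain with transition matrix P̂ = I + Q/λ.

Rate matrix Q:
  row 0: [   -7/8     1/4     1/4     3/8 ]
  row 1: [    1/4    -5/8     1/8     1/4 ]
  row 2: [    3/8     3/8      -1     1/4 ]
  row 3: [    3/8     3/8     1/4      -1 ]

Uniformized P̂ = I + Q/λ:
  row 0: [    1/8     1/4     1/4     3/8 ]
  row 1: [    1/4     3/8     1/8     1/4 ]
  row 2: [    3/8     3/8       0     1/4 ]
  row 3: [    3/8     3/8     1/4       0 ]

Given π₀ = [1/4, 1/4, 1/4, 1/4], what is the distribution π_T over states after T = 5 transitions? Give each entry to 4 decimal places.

t=0: π = [0.2500, 0.2500, 0.2500, 0.2500]
t=1: π = [0.2813, 0.3438, 0.1563, 0.2188]
t=2: π = [0.2617, 0.3398, 0.1680, 0.2305]
t=3: π = [0.2671, 0.3423, 0.1655, 0.2251]
t=4: π = [0.2654, 0.3416, 0.1658, 0.2271]
t=5: π = [0.2659, 0.3418, 0.1658, 0.2264]

π = [0.2659, 0.3418, 0.1658, 0.2264]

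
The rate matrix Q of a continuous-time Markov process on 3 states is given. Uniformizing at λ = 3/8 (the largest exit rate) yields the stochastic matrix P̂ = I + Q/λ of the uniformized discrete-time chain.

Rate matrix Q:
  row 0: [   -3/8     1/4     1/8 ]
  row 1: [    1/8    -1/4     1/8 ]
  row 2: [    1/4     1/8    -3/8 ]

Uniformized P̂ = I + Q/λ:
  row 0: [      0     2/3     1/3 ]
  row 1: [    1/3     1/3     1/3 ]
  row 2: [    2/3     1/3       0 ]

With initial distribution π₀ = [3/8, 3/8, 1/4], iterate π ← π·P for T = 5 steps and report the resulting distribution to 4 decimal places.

t=0: π = [0.3750, 0.3750, 0.2500]
t=1: π = [0.2917, 0.4583, 0.2500]
t=2: π = [0.3194, 0.4306, 0.2500]
t=3: π = [0.3102, 0.4398, 0.2500]
t=4: π = [0.3133, 0.4367, 0.2500]
t=5: π = [0.3122, 0.4378, 0.2500]

π = [0.3122, 0.4378, 0.2500]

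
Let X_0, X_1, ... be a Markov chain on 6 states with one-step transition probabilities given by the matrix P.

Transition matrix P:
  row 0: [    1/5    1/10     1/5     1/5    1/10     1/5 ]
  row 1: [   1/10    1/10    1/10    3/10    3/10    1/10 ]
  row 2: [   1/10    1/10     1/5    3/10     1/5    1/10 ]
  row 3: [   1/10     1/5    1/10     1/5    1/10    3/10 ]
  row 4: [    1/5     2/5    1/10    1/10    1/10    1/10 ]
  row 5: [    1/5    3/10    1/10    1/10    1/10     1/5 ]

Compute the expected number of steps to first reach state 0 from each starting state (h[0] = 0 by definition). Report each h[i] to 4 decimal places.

First-step conditioning: h[0] = 0; for i ≠ 0, h[i] = 1 + Σ_k P[i][k]·h[k].
  h[1] = 1 + 1/10·h[1] + 1/10·h[2] + 3/10·h[3] + 3/10·h[4] + 1/10·h[5]
  h[2] = 1 + 1/10·h[1] + 1/5·h[2] + 3/10·h[3] + 1/5·h[4] + 1/10·h[5]
  h[3] = 1 + 1/5·h[1] + 1/10·h[2] + 1/5·h[3] + 1/10·h[4] + 3/10·h[5]
  h[4] = 1 + 2/5·h[1] + 1/10·h[2] + 1/10·h[3] + 1/10·h[4] + 1/10·h[5]
  h[5] = 1 + 3/10·h[1] + 1/10·h[2] + 1/10·h[3] + 1/10·h[4] + 1/5·h[5]
Solving the 5×5 linear system over states ≠ 0 gives exactly h = [0, 5960/797, 6015/797, 5950/797, 5465/797, 5410/797] (h[0] = 0 is the target).

h = [0.0000, 7.4780, 7.5471, 7.4655, 6.8570, 6.7880]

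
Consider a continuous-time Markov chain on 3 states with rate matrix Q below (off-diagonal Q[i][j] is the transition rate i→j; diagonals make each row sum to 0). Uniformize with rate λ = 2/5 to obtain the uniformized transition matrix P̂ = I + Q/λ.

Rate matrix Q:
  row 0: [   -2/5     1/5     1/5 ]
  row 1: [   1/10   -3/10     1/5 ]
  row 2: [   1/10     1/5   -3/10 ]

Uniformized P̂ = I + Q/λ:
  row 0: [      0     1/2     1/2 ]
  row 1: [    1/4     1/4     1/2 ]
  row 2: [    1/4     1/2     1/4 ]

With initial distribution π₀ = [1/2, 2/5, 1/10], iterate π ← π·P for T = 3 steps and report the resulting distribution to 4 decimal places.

π = [0.1953, 0.4000, 0.4047]

t=0: π = [0.5000, 0.4000, 0.1000]
t=1: π = [0.1250, 0.4000, 0.4750]
t=2: π = [0.2188, 0.4000, 0.3813]
t=3: π = [0.1953, 0.4000, 0.4047]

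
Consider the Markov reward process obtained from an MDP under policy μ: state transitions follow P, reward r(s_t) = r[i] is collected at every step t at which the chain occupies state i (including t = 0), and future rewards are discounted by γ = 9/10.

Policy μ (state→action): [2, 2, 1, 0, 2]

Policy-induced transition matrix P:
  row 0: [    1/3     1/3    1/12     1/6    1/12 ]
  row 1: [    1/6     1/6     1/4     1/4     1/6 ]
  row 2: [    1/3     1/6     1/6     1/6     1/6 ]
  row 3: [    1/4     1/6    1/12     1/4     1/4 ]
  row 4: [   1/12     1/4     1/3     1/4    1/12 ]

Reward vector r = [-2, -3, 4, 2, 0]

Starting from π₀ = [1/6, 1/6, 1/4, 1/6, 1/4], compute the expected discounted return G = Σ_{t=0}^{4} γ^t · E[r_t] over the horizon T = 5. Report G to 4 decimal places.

G = 0.5480

t=0: π = [0.1667, 0.1667, 0.2500, 0.1667, 0.2500], E[r] = 0.5000, γ^t·E[r] = 0.500000, running G = 0.500000
t=1: π = [0.2292, 0.2153, 0.1944, 0.2153, 0.1458], E[r] = 0.1042, γ^t·E[r] = 0.093750, running G = 0.593750
t=2: π = [0.2431, 0.2170, 0.1719, 0.2147, 0.1534], E[r] = -0.0203, γ^t·E[r] = -0.016406, running G = 0.577344
t=3: π = [0.2409, 0.2200, 0.1722, 0.2154, 0.1515], E[r] = -0.0222, γ^t·E[r] = -0.016207, running G = 0.561137
t=4: π = [0.2408, 0.2194, 0.1722, 0.2156, 0.1519], E[r] = -0.0200, γ^t·E[r] = -0.013120, running G = 0.548016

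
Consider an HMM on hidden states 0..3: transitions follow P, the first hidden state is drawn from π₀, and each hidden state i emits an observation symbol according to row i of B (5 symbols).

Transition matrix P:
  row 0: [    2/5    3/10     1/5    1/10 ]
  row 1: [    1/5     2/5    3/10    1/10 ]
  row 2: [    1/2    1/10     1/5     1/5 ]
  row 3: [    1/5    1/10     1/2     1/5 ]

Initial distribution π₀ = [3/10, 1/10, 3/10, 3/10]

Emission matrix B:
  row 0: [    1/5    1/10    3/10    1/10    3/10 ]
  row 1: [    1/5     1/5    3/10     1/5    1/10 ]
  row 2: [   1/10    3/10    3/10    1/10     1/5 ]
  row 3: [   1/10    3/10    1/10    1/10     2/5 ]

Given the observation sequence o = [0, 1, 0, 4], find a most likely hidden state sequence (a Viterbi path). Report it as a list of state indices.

t=0: δ = [6.000e-02, 2.000e-02, 3.000e-02, 3.000e-02]  (obs o_0=0)
t=1: δ = [2.400e-03, 3.600e-03, 4.500e-03, 1.800e-03]  ψ = [0, 0, 3, 0]  (obs o_1=1)
t=2: δ = [4.500e-04, 2.880e-04, 1.080e-04, 9.000e-05]  ψ = [2, 1, 1, 2]  (obs o_2=0)
t=3: δ = [5.400e-05, 1.350e-05, 1.800e-05, 1.800e-05]  ψ = [0, 0, 0, 0]  (obs o_3=4)
backtrack: best end state = 0; path = [3, 2, 0, 0]

path = [3, 2, 0, 0]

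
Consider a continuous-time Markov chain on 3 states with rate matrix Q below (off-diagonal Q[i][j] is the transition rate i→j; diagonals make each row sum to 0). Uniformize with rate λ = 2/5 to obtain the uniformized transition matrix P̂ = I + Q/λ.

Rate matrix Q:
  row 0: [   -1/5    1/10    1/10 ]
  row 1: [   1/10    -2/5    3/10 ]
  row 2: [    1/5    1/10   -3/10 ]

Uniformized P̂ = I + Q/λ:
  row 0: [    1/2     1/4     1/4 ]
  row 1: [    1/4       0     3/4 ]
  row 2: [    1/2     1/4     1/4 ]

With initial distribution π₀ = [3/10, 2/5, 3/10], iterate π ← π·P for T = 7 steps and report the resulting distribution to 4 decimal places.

t=0: π = [0.3000, 0.4000, 0.3000]
t=1: π = [0.4000, 0.1500, 0.4500]
t=2: π = [0.4625, 0.2125, 0.3250]
t=3: π = [0.4469, 0.1969, 0.3563]
t=4: π = [0.4508, 0.2008, 0.3484]
t=5: π = [0.4498, 0.1998, 0.3504]
t=6: π = [0.4500, 0.2000, 0.3499]
t=7: π = [0.4500, 0.2000, 0.3500]

π = [0.4500, 0.2000, 0.3500]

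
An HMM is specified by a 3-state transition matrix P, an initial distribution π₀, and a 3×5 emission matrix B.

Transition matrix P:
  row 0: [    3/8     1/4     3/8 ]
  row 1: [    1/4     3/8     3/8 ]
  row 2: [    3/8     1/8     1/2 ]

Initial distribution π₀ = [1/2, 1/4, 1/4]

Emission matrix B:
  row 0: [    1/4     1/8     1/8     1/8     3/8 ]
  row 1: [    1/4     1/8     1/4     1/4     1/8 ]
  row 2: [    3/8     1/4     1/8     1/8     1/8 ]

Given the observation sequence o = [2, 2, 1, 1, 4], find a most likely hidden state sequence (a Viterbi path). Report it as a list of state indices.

path = [1, 1, 2, 2, 0]

t=0: δ = [6.250e-02, 6.250e-02, 3.125e-02]  (obs o_0=2)
t=1: δ = [2.930e-03, 5.859e-03, 2.930e-03]  ψ = [0, 1, 0]  (obs o_1=2)
t=2: δ = [1.831e-04, 2.747e-04, 5.493e-04]  ψ = [1, 1, 1]  (obs o_2=1)
t=3: δ = [2.575e-05, 1.287e-05, 6.866e-05]  ψ = [2, 1, 2]  (obs o_3=1)
t=4: δ = [9.656e-06, 1.073e-06, 4.292e-06]  ψ = [2, 2, 2]  (obs o_4=4)
backtrack: best end state = 0; path = [1, 1, 2, 2, 0]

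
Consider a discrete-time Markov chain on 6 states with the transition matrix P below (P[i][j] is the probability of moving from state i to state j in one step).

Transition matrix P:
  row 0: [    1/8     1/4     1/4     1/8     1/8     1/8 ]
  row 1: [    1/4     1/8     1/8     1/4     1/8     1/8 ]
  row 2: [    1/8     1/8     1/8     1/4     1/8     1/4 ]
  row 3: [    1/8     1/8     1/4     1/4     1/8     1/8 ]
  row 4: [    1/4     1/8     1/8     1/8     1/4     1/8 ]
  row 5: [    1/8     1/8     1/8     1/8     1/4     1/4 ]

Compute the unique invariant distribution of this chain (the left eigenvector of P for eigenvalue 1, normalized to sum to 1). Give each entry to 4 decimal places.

Balance equations π_j = Σ_i π_i·P[i][j]:
  π_0 = 1/8·π_0 + 1/4·π_1 + 1/8·π_2 + 1/8·π_3 + 1/4·π_4 + 1/8·π_5
  π_1 = 1/4·π_0 + 1/8·π_1 + 1/8·π_2 + 1/8·π_3 + 1/8·π_4 + 1/8·π_5
  π_2 = 1/4·π_0 + 1/8·π_1 + 1/8·π_2 + 1/4·π_3 + 1/8·π_4 + 1/8·π_5
  π_3 = 1/8·π_0 + 1/4·π_1 + 1/4·π_2 + 1/4·π_3 + 1/8·π_4 + 1/8·π_5
  π_4 = 1/8·π_0 + 1/8·π_1 + 1/8·π_2 + 1/8·π_3 + 1/4·π_4 + 1/4·π_5
  normalize: π_0 + π_1 + π_2 + π_3 + π_4 + π_5 = 1
Solving the linear system gives exactly π = [145/884, 1029/7072, 1195/7072, 83/442, 1179/7072, 1181/7072].

π = [0.1640, 0.1455, 0.1690, 0.1878, 0.1667, 0.1670]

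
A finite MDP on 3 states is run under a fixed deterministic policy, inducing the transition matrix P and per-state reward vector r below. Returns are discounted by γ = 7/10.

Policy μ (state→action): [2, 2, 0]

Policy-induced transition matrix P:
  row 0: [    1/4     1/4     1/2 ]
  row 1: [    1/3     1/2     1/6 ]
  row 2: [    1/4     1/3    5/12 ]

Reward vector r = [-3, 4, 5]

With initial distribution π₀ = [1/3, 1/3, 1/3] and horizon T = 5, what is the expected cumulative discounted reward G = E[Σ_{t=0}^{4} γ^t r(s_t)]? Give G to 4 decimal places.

t=0: π = [0.3333, 0.3333, 0.3333], E[r] = 2.0000, γ^t·E[r] = 2.000000, running G = 2.000000
t=1: π = [0.2778, 0.3611, 0.3611], E[r] = 2.4167, γ^t·E[r] = 1.691667, running G = 3.691667
t=2: π = [0.2801, 0.3704, 0.3495], E[r] = 2.3889, γ^t·E[r] = 1.170556, running G = 4.862222
t=3: π = [0.2809, 0.3717, 0.3474], E[r] = 2.3814, γ^t·E[r] = 0.816808, running G = 5.679031
t=4: π = [0.2810, 0.3719, 0.3471], E[r] = 2.3803, γ^t·E[r] = 0.571511, running G = 6.250542

G = 6.2505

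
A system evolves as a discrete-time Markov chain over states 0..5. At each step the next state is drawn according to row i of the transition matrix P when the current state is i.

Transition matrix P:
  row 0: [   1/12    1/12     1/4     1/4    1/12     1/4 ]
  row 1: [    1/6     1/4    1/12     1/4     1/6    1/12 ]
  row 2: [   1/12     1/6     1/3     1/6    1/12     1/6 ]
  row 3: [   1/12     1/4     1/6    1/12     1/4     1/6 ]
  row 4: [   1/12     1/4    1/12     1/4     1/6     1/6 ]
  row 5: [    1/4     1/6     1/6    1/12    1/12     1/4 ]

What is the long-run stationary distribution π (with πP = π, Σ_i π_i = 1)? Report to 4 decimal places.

π = [0.1292, 0.1989, 0.1789, 0.1764, 0.1411, 0.1755]

Balance equations π_j = Σ_i π_i·P[i][j]:
  π_0 = 1/12·π_0 + 1/6·π_1 + 1/12·π_2 + 1/12·π_3 + 1/12·π_4 + 1/4·π_5
  π_1 = 1/12·π_0 + 1/4·π_1 + 1/6·π_2 + 1/4·π_3 + 1/4·π_4 + 1/6·π_5
  π_2 = 1/4·π_0 + 1/12·π_1 + 1/3·π_2 + 1/6·π_3 + 1/12·π_4 + 1/6·π_5
  π_3 = 1/4·π_0 + 1/4·π_1 + 1/6·π_2 + 1/12·π_3 + 1/4·π_4 + 1/12·π_5
  π_4 = 1/12·π_0 + 1/6·π_1 + 1/12·π_2 + 1/4·π_3 + 1/6·π_4 + 1/12·π_5
  normalize: π_0 + π_1 + π_2 + π_3 + π_4 + π_5 = 1
Solving the linear system gives exactly π = [25719/199129, 39615/199129, 35627/199129, 35134/199129, 28092/199129, 34942/199129].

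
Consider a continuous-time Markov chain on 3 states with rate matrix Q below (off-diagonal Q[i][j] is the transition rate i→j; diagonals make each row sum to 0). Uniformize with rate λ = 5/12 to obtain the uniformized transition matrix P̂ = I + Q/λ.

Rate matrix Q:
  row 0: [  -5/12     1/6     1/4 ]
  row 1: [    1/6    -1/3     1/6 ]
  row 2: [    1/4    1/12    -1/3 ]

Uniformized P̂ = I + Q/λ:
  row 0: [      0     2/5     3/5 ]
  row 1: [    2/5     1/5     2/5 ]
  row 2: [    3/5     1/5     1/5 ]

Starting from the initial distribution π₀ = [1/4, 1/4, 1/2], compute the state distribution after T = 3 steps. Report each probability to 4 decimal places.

t=0: π = [0.2500, 0.2500, 0.5000]
t=1: π = [0.4000, 0.2500, 0.3500]
t=2: π = [0.3100, 0.2800, 0.4100]
t=3: π = [0.3580, 0.2620, 0.3800]

π = [0.3580, 0.2620, 0.3800]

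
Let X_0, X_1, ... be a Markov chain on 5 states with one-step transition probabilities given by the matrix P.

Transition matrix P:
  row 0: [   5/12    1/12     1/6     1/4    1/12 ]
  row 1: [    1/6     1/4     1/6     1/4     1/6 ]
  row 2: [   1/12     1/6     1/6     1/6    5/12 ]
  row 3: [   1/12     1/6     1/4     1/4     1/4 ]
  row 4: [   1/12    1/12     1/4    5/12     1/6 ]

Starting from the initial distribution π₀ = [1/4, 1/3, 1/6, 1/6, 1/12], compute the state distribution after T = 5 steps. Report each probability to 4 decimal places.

t=0: π = [0.2500, 0.3333, 0.1667, 0.1667, 0.0833]
t=1: π = [0.1944, 0.1667, 0.1875, 0.2500, 0.2014]
t=2: π = [0.1620, 0.1476, 0.2043, 0.2679, 0.2182]
t=3: π = [0.1496, 0.1473, 0.2072, 0.2693, 0.2266]
t=4: π = [0.1455, 0.1476, 0.2080, 0.2705, 0.2284]
t=5: π = [0.1441, 0.1478, 0.2082, 0.2707, 0.2291]

π = [0.1441, 0.1478, 0.2082, 0.2707, 0.2291]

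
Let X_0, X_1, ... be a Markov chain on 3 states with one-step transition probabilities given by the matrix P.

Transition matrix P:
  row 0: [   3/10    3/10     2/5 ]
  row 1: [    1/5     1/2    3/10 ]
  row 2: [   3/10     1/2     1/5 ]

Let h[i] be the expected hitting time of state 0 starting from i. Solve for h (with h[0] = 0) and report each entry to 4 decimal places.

First-step conditioning: h[0] = 0; for i ≠ 0, h[i] = 1 + Σ_k P[i][k]·h[k].
  h[1] = 1 + 1/2·h[1] + 3/10·h[2]
  h[2] = 1 + 1/2·h[1] + 1/5·h[2]
Solving the 2×2 linear system over states ≠ 0 gives exactly h = [0, 22/5, 4] (h[0] = 0 is the target).

h = [0.0000, 4.4000, 4.0000]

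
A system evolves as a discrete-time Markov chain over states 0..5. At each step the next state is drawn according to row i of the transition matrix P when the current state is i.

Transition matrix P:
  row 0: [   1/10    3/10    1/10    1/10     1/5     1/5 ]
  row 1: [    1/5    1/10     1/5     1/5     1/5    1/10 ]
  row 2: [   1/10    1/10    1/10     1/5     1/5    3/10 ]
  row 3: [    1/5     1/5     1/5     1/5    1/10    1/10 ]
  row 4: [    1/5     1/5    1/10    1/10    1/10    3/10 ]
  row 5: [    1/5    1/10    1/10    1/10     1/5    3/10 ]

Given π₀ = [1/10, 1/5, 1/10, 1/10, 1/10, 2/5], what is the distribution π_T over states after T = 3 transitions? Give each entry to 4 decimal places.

π = [0.1703, 0.1647, 0.1309, 0.1437, 0.1691, 0.2213]

t=0: π = [0.1000, 0.2000, 0.1000, 0.1000, 0.1000, 0.4000]
t=1: π = [0.1800, 0.1400, 0.1300, 0.1400, 0.1800, 0.2300]
t=2: π = [0.1690, 0.1680, 0.1280, 0.1410, 0.1680, 0.2260]
t=3: π = [0.1703, 0.1647, 0.1309, 0.1437, 0.1691, 0.2213]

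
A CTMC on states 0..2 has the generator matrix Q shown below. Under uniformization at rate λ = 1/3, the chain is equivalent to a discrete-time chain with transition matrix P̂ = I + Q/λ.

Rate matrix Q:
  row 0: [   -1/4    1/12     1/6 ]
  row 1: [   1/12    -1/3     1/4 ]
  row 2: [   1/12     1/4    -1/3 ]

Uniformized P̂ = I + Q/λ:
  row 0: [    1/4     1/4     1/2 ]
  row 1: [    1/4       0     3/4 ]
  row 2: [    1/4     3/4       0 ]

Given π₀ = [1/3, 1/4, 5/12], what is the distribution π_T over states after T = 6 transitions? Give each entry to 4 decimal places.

t=0: π = [0.3333, 0.2500, 0.4167]
t=1: π = [0.2500, 0.3958, 0.3542]
t=2: π = [0.2500, 0.3281, 0.4219]
t=3: π = [0.2500, 0.3789, 0.3711]
t=4: π = [0.2500, 0.3408, 0.4092]
t=5: π = [0.2500, 0.3694, 0.3806]
t=6: π = [0.2500, 0.3480, 0.4020]

π = [0.2500, 0.3480, 0.4020]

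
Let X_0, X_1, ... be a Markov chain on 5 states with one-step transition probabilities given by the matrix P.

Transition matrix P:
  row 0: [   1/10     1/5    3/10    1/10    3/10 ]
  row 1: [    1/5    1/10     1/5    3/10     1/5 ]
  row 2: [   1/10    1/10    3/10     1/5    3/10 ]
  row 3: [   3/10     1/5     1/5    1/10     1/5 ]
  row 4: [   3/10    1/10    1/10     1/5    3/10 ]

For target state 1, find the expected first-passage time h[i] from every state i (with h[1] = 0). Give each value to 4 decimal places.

h = [6.7239, 0.0000, 7.3844, 6.6050, 7.2523]

First-step conditioning: h[1] = 0; for i ≠ 1, h[i] = 1 + Σ_k P[i][k]·h[k].
  h[0] = 1 + 1/10·h[0] + 3/10·h[2] + 1/10·h[3] + 3/10·h[4]
  h[2] = 1 + 1/10·h[0] + 3/10·h[2] + 1/5·h[3] + 3/10·h[4]
  h[3] = 1 + 3/10·h[0] + 1/5·h[2] + 1/10·h[3] + 1/5·h[4]
  h[4] = 1 + 3/10·h[0] + 1/10·h[2] + 1/5·h[3] + 3/10·h[4]
Solving the 4×4 linear system over states ≠ 1 gives exactly h = [5090/757, 0, 5590/757, 5000/757, 5490/757] (h[1] = 0 is the target).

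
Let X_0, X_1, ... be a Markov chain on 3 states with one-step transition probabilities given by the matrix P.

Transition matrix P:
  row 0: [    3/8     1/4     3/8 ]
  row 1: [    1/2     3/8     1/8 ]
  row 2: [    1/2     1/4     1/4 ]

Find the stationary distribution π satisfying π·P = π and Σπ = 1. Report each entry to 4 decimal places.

Balance equations π_j = Σ_i π_i·P[i][j]:
  π_0 = 3/8·π_0 + 1/2·π_1 + 1/2·π_2
  π_1 = 1/4·π_0 + 3/8·π_1 + 1/4·π_2
  normalize: π_0 + π_1 + π_2 = 1
Solving the linear system gives exactly π = [4/9, 2/7, 17/63].

π = [0.4444, 0.2857, 0.2698]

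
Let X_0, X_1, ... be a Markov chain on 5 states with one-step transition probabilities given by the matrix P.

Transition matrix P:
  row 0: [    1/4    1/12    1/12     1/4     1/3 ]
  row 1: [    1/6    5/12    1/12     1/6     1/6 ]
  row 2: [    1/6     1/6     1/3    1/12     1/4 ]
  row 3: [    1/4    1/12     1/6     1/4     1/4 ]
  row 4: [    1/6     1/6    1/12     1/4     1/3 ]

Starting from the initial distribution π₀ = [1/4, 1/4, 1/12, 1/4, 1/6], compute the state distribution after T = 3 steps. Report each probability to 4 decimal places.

π = [0.2013, 0.1766, 0.1343, 0.2131, 0.2748]

t=0: π = [0.2500, 0.2500, 0.0833, 0.2500, 0.1667]
t=1: π = [0.2083, 0.1875, 0.1250, 0.2153, 0.2639]
t=2: π = [0.2020, 0.1782, 0.1325, 0.2135, 0.2737]
t=3: π = [0.2013, 0.1766, 0.1343, 0.2131, 0.2748]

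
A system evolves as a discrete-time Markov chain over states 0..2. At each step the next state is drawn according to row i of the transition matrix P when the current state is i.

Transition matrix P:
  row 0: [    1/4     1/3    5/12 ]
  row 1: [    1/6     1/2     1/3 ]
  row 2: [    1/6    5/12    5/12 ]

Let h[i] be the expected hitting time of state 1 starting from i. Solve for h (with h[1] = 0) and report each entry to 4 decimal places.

h = [2.7170, 0.0000, 2.4906]

First-step conditioning: h[1] = 0; for i ≠ 1, h[i] = 1 + Σ_k P[i][k]·h[k].
  h[0] = 1 + 1/4·h[0] + 5/12·h[2]
  h[2] = 1 + 1/6·h[0] + 5/12·h[2]
Solving the 2×2 linear system over states ≠ 1 gives exactly h = [144/53, 0, 132/53] (h[1] = 0 is the target).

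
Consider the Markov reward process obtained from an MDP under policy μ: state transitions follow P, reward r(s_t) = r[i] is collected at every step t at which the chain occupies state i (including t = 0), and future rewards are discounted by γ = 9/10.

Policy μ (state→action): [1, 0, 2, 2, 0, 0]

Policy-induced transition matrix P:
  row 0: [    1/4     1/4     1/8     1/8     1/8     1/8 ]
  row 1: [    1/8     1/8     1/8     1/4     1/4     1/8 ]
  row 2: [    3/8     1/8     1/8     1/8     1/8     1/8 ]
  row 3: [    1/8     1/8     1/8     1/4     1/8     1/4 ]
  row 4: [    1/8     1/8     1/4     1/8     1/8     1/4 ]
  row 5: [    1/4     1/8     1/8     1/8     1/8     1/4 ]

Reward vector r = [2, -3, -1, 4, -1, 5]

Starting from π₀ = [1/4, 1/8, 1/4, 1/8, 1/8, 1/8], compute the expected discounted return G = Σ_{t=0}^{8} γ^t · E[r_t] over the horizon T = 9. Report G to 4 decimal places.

t=0: π = [0.2500, 0.1250, 0.2500, 0.1250, 0.1250, 0.1250], E[r] = 0.8750, γ^t·E[r] = 0.875000, running G = 0.875000
t=1: π = [0.2344, 0.1563, 0.1406, 0.1563, 0.1406, 0.1719], E[r] = 1.2031, γ^t·E[r] = 1.082813, running G = 1.957813
t=2: π = [0.2109, 0.1543, 0.1426, 0.1641, 0.1445, 0.1836], E[r] = 1.2461, γ^t·E[r] = 1.009336, running G = 2.967148
t=3: π = [0.2100, 0.1514, 0.1431, 0.1648, 0.1443, 0.1865], E[r] = 1.2703, γ^t·E[r] = 0.926022, running G = 3.893171
t=4: π = [0.2103, 0.1512, 0.1430, 0.1645, 0.1439, 0.1870], E[r] = 1.2728, γ^t·E[r] = 0.835082, running G = 4.728253
t=5: π = [0.2104, 0.1513, 0.1430, 0.1645, 0.1439, 0.1869], E[r] = 1.2726, γ^t·E[r] = 0.751441, running G = 5.479693
t=6: π = [0.2104, 0.1513, 0.1430, 0.1645, 0.1439, 0.1869], E[r] = 1.2725, γ^t·E[r] = 0.676241, running G = 6.155935
t=7: π = [0.2104, 0.1513, 0.1430, 0.1645, 0.1439, 0.1869], E[r] = 1.2725, γ^t·E[r] = 0.608615, running G = 6.764550
t=8: π = [0.2104, 0.1513, 0.1430, 0.1645, 0.1439, 0.1869], E[r] = 1.2725, γ^t·E[r] = 0.547755, running G = 7.312305

G = 7.3123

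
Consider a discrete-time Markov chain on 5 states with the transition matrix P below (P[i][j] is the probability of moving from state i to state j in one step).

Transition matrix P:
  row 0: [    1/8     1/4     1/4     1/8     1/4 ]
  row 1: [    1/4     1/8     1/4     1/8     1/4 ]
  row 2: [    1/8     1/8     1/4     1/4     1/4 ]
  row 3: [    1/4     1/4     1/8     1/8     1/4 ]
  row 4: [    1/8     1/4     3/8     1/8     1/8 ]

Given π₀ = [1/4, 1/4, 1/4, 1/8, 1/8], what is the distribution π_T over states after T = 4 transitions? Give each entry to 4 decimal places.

π = [0.1688, 0.1936, 0.2581, 0.1573, 0.2222]

t=0: π = [0.2500, 0.2500, 0.2500, 0.1250, 0.1250]
t=1: π = [0.1719, 0.1875, 0.2500, 0.1563, 0.2344]
t=2: π = [0.1680, 0.1953, 0.2598, 0.1563, 0.2207]
t=3: π = [0.1689, 0.1931, 0.2581, 0.1575, 0.2224]
t=4: π = [0.1688, 0.1936, 0.2581, 0.1573, 0.2222]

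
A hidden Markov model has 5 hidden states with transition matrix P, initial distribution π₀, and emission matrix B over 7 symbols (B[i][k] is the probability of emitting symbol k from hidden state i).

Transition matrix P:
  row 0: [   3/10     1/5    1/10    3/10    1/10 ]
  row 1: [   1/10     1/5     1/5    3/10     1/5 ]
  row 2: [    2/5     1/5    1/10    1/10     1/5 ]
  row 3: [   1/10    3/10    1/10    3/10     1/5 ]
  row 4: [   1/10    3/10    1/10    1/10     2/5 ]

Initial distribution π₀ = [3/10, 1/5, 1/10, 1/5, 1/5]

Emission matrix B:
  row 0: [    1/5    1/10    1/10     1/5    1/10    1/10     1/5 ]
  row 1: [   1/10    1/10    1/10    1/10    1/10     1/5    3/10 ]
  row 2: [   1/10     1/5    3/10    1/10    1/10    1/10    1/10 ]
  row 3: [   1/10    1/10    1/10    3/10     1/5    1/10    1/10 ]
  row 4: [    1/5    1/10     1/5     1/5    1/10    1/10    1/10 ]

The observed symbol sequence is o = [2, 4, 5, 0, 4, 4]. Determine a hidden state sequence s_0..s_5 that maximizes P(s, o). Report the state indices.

t=0: δ = [3.000e-02, 2.000e-02, 3.000e-02, 2.000e-02, 4.000e-02]  (obs o_0=2)
t=1: δ = [1.200e-03, 1.200e-03, 4.000e-04, 1.800e-03, 1.600e-03]  ψ = [2, 4, 1, 0, 4]  (obs o_1=4)
t=2: δ = [3.600e-05, 1.080e-04, 2.400e-05, 5.400e-05, 6.400e-05]  ψ = [0, 3, 1, 3, 4]  (obs o_2=5)
t=3: δ = [2.160e-06, 2.160e-06, 2.160e-06, 3.240e-06, 5.120e-06]  ψ = [0, 1, 1, 1, 4]  (obs o_3=0)
t=4: δ = [8.640e-08, 1.536e-07, 5.120e-08, 1.944e-07, 2.048e-07]  ψ = [2, 4, 4, 3, 4]  (obs o_4=4)
t=5: δ = [2.592e-09, 6.144e-09, 3.072e-09, 1.166e-08, 8.192e-09]  ψ = [0, 4, 1, 3, 4]  (obs o_5=4)
backtrack: best end state = 3; path = [0, 3, 1, 3, 3, 3]

path = [0, 3, 1, 3, 3, 3]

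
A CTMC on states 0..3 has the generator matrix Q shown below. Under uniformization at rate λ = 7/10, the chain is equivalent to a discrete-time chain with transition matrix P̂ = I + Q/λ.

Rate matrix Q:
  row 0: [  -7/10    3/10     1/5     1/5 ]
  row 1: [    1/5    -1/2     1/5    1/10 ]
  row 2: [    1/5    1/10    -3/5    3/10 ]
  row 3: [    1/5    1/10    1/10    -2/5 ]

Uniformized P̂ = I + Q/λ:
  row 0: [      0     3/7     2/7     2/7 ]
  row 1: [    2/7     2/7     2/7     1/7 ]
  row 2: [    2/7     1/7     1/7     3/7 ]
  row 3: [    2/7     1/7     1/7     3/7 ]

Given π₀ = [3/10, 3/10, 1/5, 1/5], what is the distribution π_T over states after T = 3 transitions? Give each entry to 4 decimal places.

t=0: π = [0.3000, 0.3000, 0.2000, 0.2000]
t=1: π = [0.2000, 0.2714, 0.2286, 0.3000]
t=2: π = [0.2286, 0.2388, 0.2102, 0.3224]
t=3: π = [0.2204, 0.2423, 0.2096, 0.3277]

π = [0.2204, 0.2423, 0.2096, 0.3277]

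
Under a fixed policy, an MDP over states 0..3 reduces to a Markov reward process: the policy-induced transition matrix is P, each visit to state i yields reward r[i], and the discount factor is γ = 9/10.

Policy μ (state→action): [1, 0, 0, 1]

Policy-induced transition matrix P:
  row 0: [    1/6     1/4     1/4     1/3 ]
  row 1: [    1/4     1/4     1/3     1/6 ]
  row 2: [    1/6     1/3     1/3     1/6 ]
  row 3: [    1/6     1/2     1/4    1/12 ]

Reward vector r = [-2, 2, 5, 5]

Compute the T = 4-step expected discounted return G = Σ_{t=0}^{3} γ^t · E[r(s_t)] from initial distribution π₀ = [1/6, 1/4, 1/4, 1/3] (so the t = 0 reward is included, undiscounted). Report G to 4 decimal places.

t=0: π = [0.1667, 0.2500, 0.2500, 0.3333], E[r] = 3.0833, γ^t·E[r] = 3.083333, running G = 3.083333
t=1: π = [0.1875, 0.3542, 0.2917, 0.1667], E[r] = 2.6250, γ^t·E[r] = 2.362500, running G = 5.445833
t=2: π = [0.1962, 0.3160, 0.3038, 0.1840], E[r] = 2.6788, γ^t·E[r] = 2.169844, running G = 7.615677
t=3: π = [0.1930, 0.3213, 0.3016, 0.1840], E[r] = 2.6850, γ^t·E[r] = 1.957395, running G = 9.573072

G = 9.5731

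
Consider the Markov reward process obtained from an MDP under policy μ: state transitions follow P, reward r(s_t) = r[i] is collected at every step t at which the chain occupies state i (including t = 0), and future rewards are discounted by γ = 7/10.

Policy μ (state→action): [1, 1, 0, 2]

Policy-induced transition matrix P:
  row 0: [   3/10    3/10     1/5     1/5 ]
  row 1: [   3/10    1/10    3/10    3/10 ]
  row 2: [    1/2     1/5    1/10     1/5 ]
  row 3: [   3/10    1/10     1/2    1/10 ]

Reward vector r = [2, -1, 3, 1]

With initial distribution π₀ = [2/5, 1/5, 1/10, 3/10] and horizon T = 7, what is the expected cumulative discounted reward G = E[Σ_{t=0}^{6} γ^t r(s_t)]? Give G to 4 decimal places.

G = 4.2700

t=0: π = [0.4000, 0.2000, 0.1000, 0.3000], E[r] = 1.2000, γ^t·E[r] = 1.200000, running G = 1.200000
t=1: π = [0.3200, 0.1900, 0.3000, 0.1900], E[r] = 1.5400, γ^t·E[r] = 1.078000, running G = 2.278000
t=2: π = [0.3600, 0.1940, 0.2460, 0.2000], E[r] = 1.4640, γ^t·E[r] = 0.717360, running G = 2.995360
t=3: π = [0.3492, 0.1966, 0.2548, 0.1994], E[r] = 1.4656, γ^t·E[r] = 0.502701, running G = 3.498061
t=4: π = [0.3510, 0.1953, 0.2540, 0.1997], E[r] = 1.4683, γ^t·E[r] = 0.352544, running G = 3.850604
t=5: π = [0.3508, 0.1956, 0.2540, 0.1996], E[r] = 1.4677, γ^t·E[r] = 0.246678, running G = 4.097283
t=6: π = [0.3508, 0.1956, 0.2540, 0.1996], E[r] = 1.4677, γ^t·E[r] = 0.172676, running G = 4.269959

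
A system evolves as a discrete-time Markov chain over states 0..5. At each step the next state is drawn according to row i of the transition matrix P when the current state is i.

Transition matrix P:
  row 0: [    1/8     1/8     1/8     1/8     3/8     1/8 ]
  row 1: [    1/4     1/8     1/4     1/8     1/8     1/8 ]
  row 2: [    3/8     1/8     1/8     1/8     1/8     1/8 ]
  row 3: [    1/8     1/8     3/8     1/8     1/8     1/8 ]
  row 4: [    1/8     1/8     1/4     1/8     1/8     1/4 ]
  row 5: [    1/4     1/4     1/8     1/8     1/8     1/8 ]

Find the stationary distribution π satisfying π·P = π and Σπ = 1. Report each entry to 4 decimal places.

Balance equations π_j = Σ_i π_i·P[i][j]:
  π_0 = 1/8·π_0 + 1/4·π_1 + 3/8·π_2 + 1/8·π_3 + 1/8·π_4 + 1/4·π_5
  π_1 = 1/8·π_0 + 1/8·π_1 + 1/8·π_2 + 1/8·π_3 + 1/8·π_4 + 1/4·π_5
  π_2 = 1/8·π_0 + 1/4·π_1 + 1/8·π_2 + 3/8·π_3 + 1/4·π_4 + 1/8·π_5
  π_3 = 1/8·π_0 + 1/8·π_1 + 1/8·π_2 + 1/8·π_3 + 1/8·π_4 + 1/8·π_5
  π_4 = 3/8·π_0 + 1/8·π_1 + 1/8·π_2 + 1/8·π_3 + 1/8·π_4 + 1/8·π_5
  normalize: π_0 + π_1 + π_2 + π_3 + π_4 + π_5 = 1
Solving the linear system gives exactly π = [1135/5394, 1547/10788, 4237/21576, 1/8, 479/2697, 397/2697].

π = [0.2104, 0.1434, 0.1964, 0.1250, 0.1776, 0.1472]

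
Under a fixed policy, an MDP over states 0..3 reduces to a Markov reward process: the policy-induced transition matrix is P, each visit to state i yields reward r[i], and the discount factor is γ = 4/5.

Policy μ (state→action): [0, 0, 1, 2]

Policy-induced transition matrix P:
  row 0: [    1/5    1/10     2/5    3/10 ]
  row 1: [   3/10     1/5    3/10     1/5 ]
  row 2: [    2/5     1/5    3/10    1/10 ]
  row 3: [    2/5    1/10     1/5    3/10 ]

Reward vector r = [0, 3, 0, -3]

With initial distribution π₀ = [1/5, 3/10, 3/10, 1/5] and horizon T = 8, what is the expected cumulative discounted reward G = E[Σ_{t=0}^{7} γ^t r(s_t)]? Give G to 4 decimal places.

G = -0.3712

t=0: π = [0.2000, 0.3000, 0.3000, 0.2000], E[r] = 0.3000, γ^t·E[r] = 0.300000, running G = 0.300000
t=1: π = [0.3300, 0.1600, 0.3000, 0.2100], E[r] = -0.1500, γ^t·E[r] = -0.120000, running G = 0.180000
t=2: π = [0.3180, 0.1460, 0.3120, 0.2240], E[r] = -0.2340, γ^t·E[r] = -0.149760, running G = 0.030240
t=3: π = [0.3218, 0.1458, 0.3094, 0.2230], E[r] = -0.2316, γ^t·E[r] = -0.118579, running G = -0.088339
t=4: π = [0.3211, 0.1455, 0.3099, 0.2235], E[r] = -0.2341, γ^t·E[r] = -0.095871, running G = -0.184210
t=5: π = [0.3212, 0.1455, 0.3098, 0.2235], E[r] = -0.2338, γ^t·E[r] = -0.076610, running G = -0.260820
t=6: π = [0.3212, 0.1455, 0.3098, 0.2235], E[r] = -0.2339, γ^t·E[r] = -0.061315, running G = -0.322136
t=7: π = [0.3212, 0.1455, 0.3098, 0.2235], E[r] = -0.2339, γ^t·E[r] = -0.049049, running G = -0.371185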